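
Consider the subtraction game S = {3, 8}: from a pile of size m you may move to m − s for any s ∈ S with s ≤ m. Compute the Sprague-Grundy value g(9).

Compute g(0), g(1), … for moves {3, 8}:
k:     0  1  2  3  4  5  6  7  8  9
g(k):  0  0  0  1  1  1  0  0  2  1
So g(9) = 1.

1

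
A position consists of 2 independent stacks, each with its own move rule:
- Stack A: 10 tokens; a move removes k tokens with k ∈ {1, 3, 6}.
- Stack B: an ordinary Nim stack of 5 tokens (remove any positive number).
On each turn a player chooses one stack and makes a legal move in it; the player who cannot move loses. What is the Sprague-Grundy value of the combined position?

For stack A, compute g(0), g(1), … with moves {1, 3, 6}:
g(0) = mex{} = 0
g(1) = mex{0} = 1
g(2) = mex{1} = 0
g(3) = mex{0} = 1
g(4) = mex{1} = 0
g(5) = mex{0} = 1
g(6) = mex{0,1} = 2
g(7) = mex{0,1,2} = 3
g(8) = mex{0,1,3} = 2
g(9) = mex{1,2} = 0
g(10) = mex{0,3} = 1
So g(10) = 1.
Stack B is a plain Nim stack of size 5, so its Grundy value is 5.
The value of a disjunctive sum is the nim-sum of the parts.
Combined value = 1 XOR 5 = 4.

4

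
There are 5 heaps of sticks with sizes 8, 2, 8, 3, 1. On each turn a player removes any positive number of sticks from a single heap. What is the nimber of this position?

0

Bitwise XOR of the heap sizes:
  1000  (8)
  0010  (2)
  1000  (8)
  0011  (3)
  0001  (1)
  ----
  0000  (0)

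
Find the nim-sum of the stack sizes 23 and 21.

2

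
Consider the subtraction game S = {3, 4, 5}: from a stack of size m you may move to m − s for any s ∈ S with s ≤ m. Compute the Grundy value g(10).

0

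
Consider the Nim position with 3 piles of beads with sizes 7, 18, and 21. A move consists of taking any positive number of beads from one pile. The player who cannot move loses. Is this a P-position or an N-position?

P-position

Nim-sum: 7 XOR 18 XOR 21 = 0.
The nim-sum is 0, so this is a P-position: the player to move is in a losing position under optimal play.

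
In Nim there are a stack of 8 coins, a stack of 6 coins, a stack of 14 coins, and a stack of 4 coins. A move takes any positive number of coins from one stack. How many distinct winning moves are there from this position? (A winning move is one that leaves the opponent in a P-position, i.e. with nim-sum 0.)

Nim-sum: 8 XOR 6 XOR 14 XOR 4 = 4.
The overall nim-sum is X = 4. A stack of size p has a winning move iff p XOR X < p (reduce it to p XOR X).
  8: 8 XOR 4 = 12 ≥ 8 — no move.
  6: 6 XOR 4 = 2 < 6 — winning move (to 2).
  14: 14 XOR 4 = 10 < 14 — winning move (to 10).
  4: 4 XOR 4 = 0 < 4 — winning move (to 0).
That gives 3 winning moves.

3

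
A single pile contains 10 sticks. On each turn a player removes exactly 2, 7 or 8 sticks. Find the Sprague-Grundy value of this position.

0

Grundy values for subtraction set {2, 7, 8}:
k:     0  1  2  3  4  5  6  7  8  9 10
g(k):  0  0  1  1  0  0  1  1  2  2  0
So g(10) = 0.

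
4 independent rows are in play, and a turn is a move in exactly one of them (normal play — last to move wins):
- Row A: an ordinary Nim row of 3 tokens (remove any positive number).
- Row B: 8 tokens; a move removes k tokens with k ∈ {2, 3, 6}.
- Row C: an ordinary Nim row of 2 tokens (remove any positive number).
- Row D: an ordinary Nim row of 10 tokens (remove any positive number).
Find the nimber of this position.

9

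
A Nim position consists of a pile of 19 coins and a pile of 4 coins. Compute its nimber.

Write each in binary and XOR column by column:
  10011  (19)
  00100  (4)
  -----
  10111  (23)

23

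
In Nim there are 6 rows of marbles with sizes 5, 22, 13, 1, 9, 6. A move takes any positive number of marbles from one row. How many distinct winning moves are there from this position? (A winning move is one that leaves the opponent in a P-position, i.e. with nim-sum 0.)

Write each in binary and XOR column by column:
  00101  (5)
  10110  (22)
  01101  (13)
  00001  (1)
  01001  (9)
  00110  (6)
  -----
  10000  (16)
The overall nim-sum is X = 16. A row of size p has a winning move iff p XOR X < p (reduce it to p XOR X).
  5: 5 XOR 16 = 21 ≥ 5 — no move.
  22: 22 XOR 16 = 6 < 22 — winning move (to 6).
  13: 13 XOR 16 = 29 ≥ 13 — no move.
  1: 1 XOR 16 = 17 ≥ 1 — no move.
  9: 9 XOR 16 = 25 ≥ 9 — no move.
  6: 6 XOR 16 = 22 ≥ 6 — no move.
That gives 1 winning move.

1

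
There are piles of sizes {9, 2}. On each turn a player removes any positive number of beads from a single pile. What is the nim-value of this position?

11

Nim-sum: 9 XOR 2 = 11.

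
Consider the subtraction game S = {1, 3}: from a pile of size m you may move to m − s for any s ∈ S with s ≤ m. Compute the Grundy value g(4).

0

Build the Grundy sequence with g(k) = mex{g(k−s) : s ∈ {1, 3}, s ≤ k}:
g(0) = mex{} = 0
g(1) = mex{0} = 1
g(2) = mex{1} = 0
g(3) = mex{0} = 1
g(4) = mex{1} = 0
So g(4) = 0.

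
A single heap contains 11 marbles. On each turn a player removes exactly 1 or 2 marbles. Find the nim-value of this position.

2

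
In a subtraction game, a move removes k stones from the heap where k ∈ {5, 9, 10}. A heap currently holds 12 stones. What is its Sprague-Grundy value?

2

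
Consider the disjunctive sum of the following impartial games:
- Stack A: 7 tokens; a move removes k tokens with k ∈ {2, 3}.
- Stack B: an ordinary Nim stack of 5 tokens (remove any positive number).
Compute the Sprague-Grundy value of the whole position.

4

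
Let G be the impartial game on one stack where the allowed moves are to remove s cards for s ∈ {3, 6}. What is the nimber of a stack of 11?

Build the Grundy sequence with g(k) = mex{g(k−s) : s ∈ {3, 6}, s ≤ k}:
k:     0  1  2  3  4  5  6  7  8  9 10 11
g(k):  0  0  0  1  1  1  2  2  2  0  0  0
So g(11) = 0.

0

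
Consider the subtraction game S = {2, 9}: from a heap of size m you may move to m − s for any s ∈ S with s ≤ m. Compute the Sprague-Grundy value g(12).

Grundy values for subtraction set {2, 9}:
k:     0  1  2  3  4  5  6  7  8  9 10 11 12
g(k):  0  0  1  1  0  0  1  1  0  2  1  0  0
So g(12) = 0.

0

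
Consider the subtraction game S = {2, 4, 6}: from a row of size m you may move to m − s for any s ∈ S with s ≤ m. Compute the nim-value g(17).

0

Compute g(0), g(1), … for moves {2, 4, 6}:
k:     0  1  2  3  4  5  6  7  8  9 10 11 12 13 14 15 16 17
g(k):  0  0  1  1  2  2  3  3  0  0  1  1  2  2  3  3  0  0
So g(17) = 0.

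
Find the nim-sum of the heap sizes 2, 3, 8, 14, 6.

Bitwise XOR of the heap sizes:
  0010  (2)
  0011  (3)
  1000  (8)
  1110  (14)
  0110  (6)
  ----
  0001  (1)

1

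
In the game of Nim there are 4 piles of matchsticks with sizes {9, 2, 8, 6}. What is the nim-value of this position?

Compute the nim-sum pairwise:
9 ^ 2 = 11
11 ^ 8 = 3
3 ^ 6 = 5

5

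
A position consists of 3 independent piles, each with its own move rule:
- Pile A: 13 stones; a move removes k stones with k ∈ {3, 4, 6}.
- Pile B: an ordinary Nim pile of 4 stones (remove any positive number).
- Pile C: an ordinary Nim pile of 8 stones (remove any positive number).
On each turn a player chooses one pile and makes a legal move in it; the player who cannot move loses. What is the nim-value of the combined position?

Grundy values for pile A (subtraction set {3, 4, 6}):
k:     0  1  2  3  4  5  6  7  8  9 10 11 12 13
g(k):  0  0  0  1  1  1  2  2  2  0  0  0  1  1
So g(13) = 1.
Pile B is a plain Nim pile of size 4, so its Grundy value is 4.
Pile C is a plain Nim pile of size 8, so its Grundy value is 8.
By the Sprague-Grundy theorem, the Grundy value of a sum of independent games is the XOR of the component values.
Combined value = 1 XOR 4 XOR 8 = 13.

13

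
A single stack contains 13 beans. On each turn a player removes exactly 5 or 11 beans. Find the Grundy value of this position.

2

Compute g(0), g(1), … for moves {5, 11}:
g(0) = mex{} = 0
g(1) = mex{} = 0
g(2) = mex{} = 0
g(3) = mex{} = 0
g(4) = mex{} = 0
g(5) = mex{0} = 1
g(6) = mex{0} = 1
g(7) = mex{0} = 1
g(8) = mex{0} = 1
g(9) = mex{0} = 1
g(10) = mex{1} = 0
g(11) = mex{0,1} = 2
g(12) = mex{0,1} = 2
g(13) = mex{0,1} = 2
So g(13) = 2.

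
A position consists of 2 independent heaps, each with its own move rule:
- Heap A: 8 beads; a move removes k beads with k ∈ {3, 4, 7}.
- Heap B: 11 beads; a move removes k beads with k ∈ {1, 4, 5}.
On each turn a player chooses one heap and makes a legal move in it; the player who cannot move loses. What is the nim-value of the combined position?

For heap A, compute g(0), g(1), … with moves {3, 4, 7}:
k:     0  1  2  3  4  5  6  7  8
g(k):  0  0  0  1  1  1  2  2  2
So g(8) = 2.
Build the Grundy sequence for heap B with g(k) = mex{g(k−s) : s ∈ {1, 4, 5}, s ≤ k}:
k:     0  1  2  3  4  5  6  7  8  9 10 11
g(k):  0  1  0  1  2  3  2  3  0  1  0  1
So g(11) = 1.
By the Sprague-Grundy theorem, the Grundy value of a sum of independent games is the XOR of the component values.
Combined value = 2 ⊕ 1 = 3.

3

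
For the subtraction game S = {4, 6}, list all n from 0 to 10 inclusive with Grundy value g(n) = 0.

0, 1, 2, 3, 10

Compute g(0), g(1), … for moves {4, 6}:
g(0) = mex{} = 0
g(1) = mex{} = 0
g(2) = mex{} = 0
g(3) = mex{} = 0
g(4) = mex{0} = 1
g(5) = mex{0} = 1
g(6) = mex{0} = 1
g(7) = mex{0} = 1
g(8) = mex{0,1} = 2
g(9) = mex{0,1} = 2
g(10) = mex{1} = 0
The P-positions (g = 0) in 0..10 are 0, 1, 2, 3, 10.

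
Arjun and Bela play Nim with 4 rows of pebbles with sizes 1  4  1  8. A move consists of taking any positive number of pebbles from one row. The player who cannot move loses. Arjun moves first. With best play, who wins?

Arjun wins

Nim-sum: 1 ^ 4 ^ 1 ^ 8 = 12.
The nim-sum is 12 ≠ 0, so this is an N-position: the player to move can win; Arjun has a winning move.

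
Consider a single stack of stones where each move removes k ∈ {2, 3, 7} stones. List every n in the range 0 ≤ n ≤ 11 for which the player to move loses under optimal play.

0, 1, 5, 6, 10, 11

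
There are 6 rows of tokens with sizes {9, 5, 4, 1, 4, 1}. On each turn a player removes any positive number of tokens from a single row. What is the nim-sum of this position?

In binary:
  1001  (9)
  0101  (5)
  0100  (4)
  0001  (1)
  0100  (4)
  0001  (1)
  ----
  1100  (12)

12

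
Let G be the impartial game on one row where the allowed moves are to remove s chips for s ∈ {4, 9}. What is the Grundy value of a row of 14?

0

Build the Grundy sequence with g(k) = mex{g(k−s) : s ∈ {4, 9}, s ≤ k}:
g(0) = mex{} = 0
g(1) = mex{} = 0
g(2) = mex{} = 0
g(3) = mex{} = 0
g(4) = mex{0} = 1
g(5) = mex{0} = 1
g(6) = mex{0} = 1
g(7) = mex{0} = 1
g(8) = mex{1} = 0
g(9) = mex{0,1} = 2
g(10) = mex{0,1} = 2
g(11) = mex{0,1} = 2
g(12) = mex{0} = 1
g(13) = mex{1,2} = 0
g(14) = mex{1,2} = 0
So g(14) = 0.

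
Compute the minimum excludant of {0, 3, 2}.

1

0 is in the set but 1 is not, so the mex is 1.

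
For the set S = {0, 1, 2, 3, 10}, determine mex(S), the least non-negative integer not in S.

4

The values 0, 1, 2, 3 are all present; 4 is the first non-negative integer missing from the set.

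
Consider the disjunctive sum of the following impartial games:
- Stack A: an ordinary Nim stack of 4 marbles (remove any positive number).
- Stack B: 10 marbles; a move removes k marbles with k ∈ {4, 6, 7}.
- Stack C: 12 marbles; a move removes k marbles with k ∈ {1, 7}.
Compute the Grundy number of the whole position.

6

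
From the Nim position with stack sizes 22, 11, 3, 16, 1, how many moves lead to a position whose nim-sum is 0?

1

Compute the nim-sum pairwise:
22 ⊕ 11 = 29
29 ⊕ 3 = 30
30 ⊕ 16 = 14
14 ⊕ 1 = 15
The overall nim-sum is X = 15. A stack of size p has a winning move iff p XOR X < p (reduce it to p XOR X).
  22: 22 XOR 15 = 25 ≥ 22 — no move.
  11: 11 XOR 15 = 4 < 11 — winning move (to 4).
  3: 3 XOR 15 = 12 ≥ 3 — no move.
  16: 16 XOR 15 = 31 ≥ 16 — no move.
  1: 1 XOR 15 = 14 ≥ 1 — no move.
That gives 1 winning move.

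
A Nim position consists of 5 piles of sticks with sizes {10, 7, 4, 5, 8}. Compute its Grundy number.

4

Nim-sum: 10 XOR 7 XOR 4 XOR 5 XOR 8 = 4.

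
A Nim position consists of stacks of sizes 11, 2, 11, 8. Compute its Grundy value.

10

Compute the nim-sum pairwise:
11 ^ 2 = 9
9 ^ 11 = 2
2 ^ 8 = 10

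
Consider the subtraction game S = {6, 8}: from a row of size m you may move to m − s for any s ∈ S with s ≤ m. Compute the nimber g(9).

Build the Grundy sequence with g(k) = mex{g(k−s) : s ∈ {6, 8}, s ≤ k}:
k:     0  1  2  3  4  5  6  7  8  9
g(k):  0  0  0  0  0  0  1  1  1  1
So g(9) = 1.

1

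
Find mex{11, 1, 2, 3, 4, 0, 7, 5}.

The values 0, 1, 2, 3, 4, 5 are all present; 6 is the first non-negative integer missing from the set.

6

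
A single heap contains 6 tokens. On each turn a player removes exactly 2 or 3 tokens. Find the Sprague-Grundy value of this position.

0

Build the Grundy sequence with g(k) = mex{g(k−s) : s ∈ {2, 3}, s ≤ k}:
k:     0  1  2  3  4  5  6
g(k):  0  0  1  1  2  0  0
So g(6) = 0.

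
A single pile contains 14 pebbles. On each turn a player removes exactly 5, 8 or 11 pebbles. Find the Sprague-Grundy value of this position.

2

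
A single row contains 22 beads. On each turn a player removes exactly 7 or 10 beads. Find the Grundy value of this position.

0

Build the Grundy sequence with g(k) = mex{g(k−s) : s ∈ {7, 10}, s ≤ k}:
k:     0  1  2  3  4  5  6  7  8  9 10 11 12 13 14 15 16 17 18 19 20 21 22
g(k):  0  0  0  0  0  0  0  1  1  1  1  1  1  1  2  2  2  0  0  0  0  0  0
So g(22) = 0.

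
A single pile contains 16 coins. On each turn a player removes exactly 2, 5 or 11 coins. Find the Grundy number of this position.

Grundy values for subtraction set {2, 5, 11}:
k:     0  1  2  3  4  5  6  7  8  9 10 11 12 13 14 15 16
g(k):  0  0  1  1  0  2  1  0  0  1  1  2  2  3  0  2  1
So g(16) = 1.

1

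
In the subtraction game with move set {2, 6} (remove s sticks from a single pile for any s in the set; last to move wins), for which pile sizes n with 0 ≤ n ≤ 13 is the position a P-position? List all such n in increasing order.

0, 1, 4, 5, 8, 9, 12, 13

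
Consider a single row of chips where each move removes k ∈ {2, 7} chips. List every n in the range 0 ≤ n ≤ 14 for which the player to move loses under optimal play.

0, 1, 4, 5, 9, 10, 13, 14

Grundy values for subtraction set {2, 7}:
k:     0  1  2  3  4  5  6  7  8  9 10 11 12 13 14
g(k):  0  0  1  1  0  0  1  1  2  0  0  1  1  0  0
The P-positions (g = 0) in 0..14 are 0, 1, 4, 5, 9, 10, 13, 14.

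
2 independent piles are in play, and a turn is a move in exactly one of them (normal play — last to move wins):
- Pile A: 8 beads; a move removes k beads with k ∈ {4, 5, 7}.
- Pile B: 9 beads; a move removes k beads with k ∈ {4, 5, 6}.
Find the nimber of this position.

Grundy values for pile A (subtraction set {4, 5, 7}):
k:     0  1  2  3  4  5  6  7  8
g(k):  0  0  0  0  1  1  1  1  2
So g(8) = 2.
Build the Grundy sequence for pile B with g(k) = mex{g(k−s) : s ∈ {4, 5, 6}, s ≤ k}:
g(0) = mex{} = 0
g(1) = mex{} = 0
g(2) = mex{} = 0
g(3) = mex{} = 0
g(4) = mex{0} = 1
g(5) = mex{0} = 1
g(6) = mex{0} = 1
g(7) = mex{0} = 1
g(8) = mex{0,1} = 2
g(9) = mex{0,1} = 2
So g(9) = 2.
By the Sprague-Grundy theorem, the Grundy value of a sum of independent games is the XOR of the component values.
Combined value = 2 ⊕ 2 = 0.

0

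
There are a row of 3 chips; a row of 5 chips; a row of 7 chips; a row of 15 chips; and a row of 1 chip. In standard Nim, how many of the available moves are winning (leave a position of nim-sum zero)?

In binary:
  0011  (3)
  0101  (5)
  0111  (7)
  1111  (15)
  0001  (1)
  ----
  1111  (15)
The overall nim-sum is X = 15. A row of size p has a winning move iff p XOR X < p (reduce it to p XOR X).
  3: 3 XOR 15 = 12 ≥ 3 — no move.
  5: 5 XOR 15 = 10 ≥ 5 — no move.
  7: 7 XOR 15 = 8 ≥ 7 — no move.
  15: 15 XOR 15 = 0 < 15 — winning move (to 0).
  1: 1 XOR 15 = 14 ≥ 1 — no move.
That gives 1 winning move.

1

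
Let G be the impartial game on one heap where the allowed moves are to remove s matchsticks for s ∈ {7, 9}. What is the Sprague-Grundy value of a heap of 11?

Grundy values for subtraction set {7, 9}:
g(0) = mex{} = 0
g(1) = mex{} = 0
g(2) = mex{} = 0
g(3) = mex{} = 0
g(4) = mex{} = 0
g(5) = mex{} = 0
g(6) = mex{} = 0
g(7) = mex{0} = 1
g(8) = mex{0} = 1
g(9) = mex{0} = 1
g(10) = mex{0} = 1
g(11) = mex{0} = 1
So g(11) = 1.

1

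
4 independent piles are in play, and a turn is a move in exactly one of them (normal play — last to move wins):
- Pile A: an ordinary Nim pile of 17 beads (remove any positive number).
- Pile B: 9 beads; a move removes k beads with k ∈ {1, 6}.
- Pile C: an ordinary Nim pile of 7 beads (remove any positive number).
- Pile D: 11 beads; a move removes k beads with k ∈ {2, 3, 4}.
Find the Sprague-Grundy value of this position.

20

Pile A is a plain Nim pile of size 17, so its Grundy value is 17.
Grundy values for pile B (subtraction set {1, 6}):
k:     0  1  2  3  4  5  6  7  8  9
g(k):  0  1  0  1  0  1  2  0  1  0
So g(9) = 0.
Pile C is a plain Nim pile of size 7, so its Grundy value is 7.
Grundy values for pile D (subtraction set {2, 3, 4}):
g(0) = mex{} = 0
g(1) = mex{} = 0
g(2) = mex{0} = 1
g(3) = mex{0} = 1
g(4) = mex{0,1} = 2
g(5) = mex{0,1} = 2
g(6) = mex{1,2} = 0
g(7) = mex{1,2} = 0
g(8) = mex{0,2} = 1
g(9) = mex{0,2} = 1
g(10) = mex{0,1} = 2
g(11) = mex{0,1} = 2
So g(11) = 2.
The value of a disjunctive sum is the nim-sum of the parts.
Combined value = 17 XOR 0 XOR 7 XOR 2 = 20.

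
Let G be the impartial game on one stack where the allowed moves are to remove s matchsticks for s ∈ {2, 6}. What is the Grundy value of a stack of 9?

0

Build the Grundy sequence with g(k) = mex{g(k−s) : s ∈ {2, 6}, s ≤ k}:
k:     0  1  2  3  4  5  6  7  8  9
g(k):  0  0  1  1  0  0  1  1  0  0
So g(9) = 0.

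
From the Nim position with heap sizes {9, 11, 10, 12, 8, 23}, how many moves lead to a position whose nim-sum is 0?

1

Compute the nim-sum pairwise:
9 ⊕ 11 = 2
2 ⊕ 10 = 8
8 ⊕ 12 = 4
4 ⊕ 8 = 12
12 ⊕ 23 = 27
The overall nim-sum is X = 27. A heap of size p has a winning move iff p XOR X < p (reduce it to p XOR X).
  9: 9 XOR 27 = 18 ≥ 9 — no move.
  11: 11 XOR 27 = 16 ≥ 11 — no move.
  10: 10 XOR 27 = 17 ≥ 10 — no move.
  12: 12 XOR 27 = 23 ≥ 12 — no move.
  8: 8 XOR 27 = 19 ≥ 8 — no move.
  23: 23 XOR 27 = 12 < 23 — winning move (to 12).
That gives 1 winning move.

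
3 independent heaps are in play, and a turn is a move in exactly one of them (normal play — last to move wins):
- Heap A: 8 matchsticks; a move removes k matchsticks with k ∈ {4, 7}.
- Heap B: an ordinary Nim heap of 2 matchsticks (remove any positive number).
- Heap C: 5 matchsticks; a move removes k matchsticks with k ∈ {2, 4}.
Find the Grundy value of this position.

2

For heap A, compute g(0), g(1), … with moves {4, 7}:
g(0) = mex{} = 0
g(1) = mex{} = 0
g(2) = mex{} = 0
g(3) = mex{} = 0
g(4) = mex{0} = 1
g(5) = mex{0} = 1
g(6) = mex{0} = 1
g(7) = mex{0} = 1
g(8) = mex{0,1} = 2
So g(8) = 2.
Heap B is a plain Nim heap of size 2, so its Grundy value is 2.
For heap C, compute g(0), g(1), … with moves {2, 4}:
g(0) = mex{} = 0
g(1) = mex{} = 0
g(2) = mex{0} = 1
g(3) = mex{0} = 1
g(4) = mex{0,1} = 2
g(5) = mex{0,1} = 2
So g(5) = 2.
By the Sprague-Grundy theorem, the Grundy value of a sum of independent games is the XOR of the component values.
Combined value = 2 ⊕ 2 ⊕ 2 = 2.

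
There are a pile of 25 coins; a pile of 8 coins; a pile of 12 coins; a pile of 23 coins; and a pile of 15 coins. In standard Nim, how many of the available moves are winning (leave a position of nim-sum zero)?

3

Compute the nim-sum pairwise:
25 ⊕ 8 = 17
17 ⊕ 12 = 29
29 ⊕ 23 = 10
10 ⊕ 15 = 5
The overall nim-sum is X = 5. A pile of size p has a winning move iff p XOR X < p (reduce it to p XOR X).
  25: 25 XOR 5 = 28 ≥ 25 — no move.
  8: 8 XOR 5 = 13 ≥ 8 — no move.
  12: 12 XOR 5 = 9 < 12 — winning move (to 9).
  23: 23 XOR 5 = 18 < 23 — winning move (to 18).
  15: 15 XOR 5 = 10 < 15 — winning move (to 10).
That gives 3 winning moves.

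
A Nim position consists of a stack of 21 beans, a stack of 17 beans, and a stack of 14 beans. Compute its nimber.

Compute the nim-sum pairwise:
21 ^ 17 = 4
4 ^ 14 = 10

10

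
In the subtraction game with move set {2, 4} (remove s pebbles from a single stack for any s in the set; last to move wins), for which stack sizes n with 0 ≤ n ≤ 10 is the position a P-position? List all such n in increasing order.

0, 1, 6, 7

Grundy values for subtraction set {2, 4}:
k:     0  1  2  3  4  5  6  7  8  9 10
g(k):  0  0  1  1  2  2  0  0  1  1  2
The P-positions (g = 0) in 0..10 are 0, 1, 6, 7.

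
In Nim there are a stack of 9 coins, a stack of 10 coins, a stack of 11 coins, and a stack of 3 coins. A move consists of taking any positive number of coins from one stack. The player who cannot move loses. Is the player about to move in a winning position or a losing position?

Winning position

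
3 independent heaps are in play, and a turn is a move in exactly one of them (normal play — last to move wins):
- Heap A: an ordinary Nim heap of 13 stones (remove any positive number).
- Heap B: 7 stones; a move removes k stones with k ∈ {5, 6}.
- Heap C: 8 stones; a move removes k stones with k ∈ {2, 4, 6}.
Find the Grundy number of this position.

Heap A is a plain Nim heap of size 13, so its Grundy value is 13.
For heap B, compute g(0), g(1), … with moves {5, 6}:
k:     0  1  2  3  4  5  6  7
g(k):  0  0  0  0  0  1  1  1
So g(7) = 1.
Build the Grundy sequence for heap C with g(k) = mex{g(k−s) : s ∈ {2, 4, 6}, s ≤ k}:
g(0) = mex{} = 0
g(1) = mex{} = 0
g(2) = mex{0} = 1
g(3) = mex{0} = 1
g(4) = mex{0,1} = 2
g(5) = mex{0,1} = 2
g(6) = mex{0,1,2} = 3
g(7) = mex{0,1,2} = 3
g(8) = mex{1,2,3} = 0
So g(8) = 0.
The value of a disjunctive sum is the nim-sum of the parts.
Combined value = 13 XOR 1 XOR 0 = 12.

12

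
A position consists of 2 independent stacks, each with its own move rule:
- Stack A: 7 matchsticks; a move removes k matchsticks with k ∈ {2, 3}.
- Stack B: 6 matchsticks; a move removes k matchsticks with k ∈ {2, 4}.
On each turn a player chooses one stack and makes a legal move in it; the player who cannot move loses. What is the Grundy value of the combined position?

1

For stack A, compute g(0), g(1), … with moves {2, 3}:
g(0) = mex{} = 0
g(1) = mex{} = 0
g(2) = mex{0} = 1
g(3) = mex{0} = 1
g(4) = mex{0,1} = 2
g(5) = mex{1} = 0
g(6) = mex{1,2} = 0
g(7) = mex{0,2} = 1
So g(7) = 1.
Build the Grundy sequence for stack B with g(k) = mex{g(k−s) : s ∈ {2, 4}, s ≤ k}:
g(0) = mex{} = 0
g(1) = mex{} = 0
g(2) = mex{0} = 1
g(3) = mex{0} = 1
g(4) = mex{0,1} = 2
g(5) = mex{0,1} = 2
g(6) = mex{1,2} = 0
So g(6) = 0.
The value of a disjunctive sum is the nim-sum of the parts.
Combined value = 1 ⊕ 0 = 1.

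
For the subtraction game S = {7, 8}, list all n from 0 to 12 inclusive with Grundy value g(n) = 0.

Grundy values for subtraction set {7, 8}:
k:     0  1  2  3  4  5  6  7  8  9 10 11 12
g(k):  0  0  0  0  0  0  0  1  1  1  1  1  1
The P-positions (g = 0) in 0..12 are 0, 1, 2, 3, 4, 5, 6.

0, 1, 2, 3, 4, 5, 6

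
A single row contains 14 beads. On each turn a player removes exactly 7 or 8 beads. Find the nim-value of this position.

2

Build the Grundy sequence with g(k) = mex{g(k−s) : s ∈ {7, 8}, s ≤ k}:
g(0) = mex{} = 0
g(1) = mex{} = 0
g(2) = mex{} = 0
g(3) = mex{} = 0
g(4) = mex{} = 0
g(5) = mex{} = 0
g(6) = mex{} = 0
g(7) = mex{0} = 1
g(8) = mex{0} = 1
g(9) = mex{0} = 1
g(10) = mex{0} = 1
g(11) = mex{0} = 1
g(12) = mex{0} = 1
g(13) = mex{0} = 1
g(14) = mex{0,1} = 2
So g(14) = 2.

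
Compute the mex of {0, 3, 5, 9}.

0 is in the set but 1 is not, so the mex is 1.

1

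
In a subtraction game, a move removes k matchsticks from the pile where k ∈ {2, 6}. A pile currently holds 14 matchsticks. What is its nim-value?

Grundy values for subtraction set {2, 6}:
k:     0  1  2  3  4  5  6  7  8  9 10 11 12 13 14
g(k):  0  0  1  1  0  0  1  1  0  0  1  1  0  0  1
So g(14) = 1.

1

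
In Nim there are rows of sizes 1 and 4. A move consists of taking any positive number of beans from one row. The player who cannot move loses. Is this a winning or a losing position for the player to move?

Compute the nim-sum pairwise:
1 XOR 4 = 5
The nim-sum is 5 ≠ 0, so this is an N-position: the player to move can win.

Winning position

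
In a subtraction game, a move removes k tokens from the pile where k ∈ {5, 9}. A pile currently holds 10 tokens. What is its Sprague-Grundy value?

Compute g(0), g(1), … for moves {5, 9}:
k:     0  1  2  3  4  5  6  7  8  9 10
g(k):  0  0  0  0  0  1  1  1  1  1  2
So g(10) = 2.

2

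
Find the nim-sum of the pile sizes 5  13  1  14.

Compute the nim-sum pairwise:
5 XOR 13 = 8
8 XOR 1 = 9
9 XOR 14 = 7

7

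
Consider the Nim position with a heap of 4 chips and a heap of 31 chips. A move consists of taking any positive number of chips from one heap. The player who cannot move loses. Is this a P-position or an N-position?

Compute the nim-sum pairwise:
4 ^ 31 = 27
The nim-sum is 27 ≠ 0, so this is an N-position: the player to move can win.

N-position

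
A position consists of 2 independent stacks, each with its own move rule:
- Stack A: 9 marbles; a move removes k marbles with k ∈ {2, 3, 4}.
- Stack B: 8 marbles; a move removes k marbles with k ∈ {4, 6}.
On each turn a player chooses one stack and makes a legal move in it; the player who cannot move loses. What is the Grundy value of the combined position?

3

Grundy values for stack A (subtraction set {2, 3, 4}):
g(0) = mex{} = 0
g(1) = mex{} = 0
g(2) = mex{0} = 1
g(3) = mex{0} = 1
g(4) = mex{0,1} = 2
g(5) = mex{0,1} = 2
g(6) = mex{1,2} = 0
g(7) = mex{1,2} = 0
g(8) = mex{0,2} = 1
g(9) = mex{0,2} = 1
So g(9) = 1.
Build the Grundy sequence for stack B with g(k) = mex{g(k−s) : s ∈ {4, 6}, s ≤ k}:
k:     0  1  2  3  4  5  6  7  8
g(k):  0  0  0  0  1  1  1  1  2
So g(8) = 2.
The value of a disjunctive sum is the nim-sum of the parts.
Combined value = 1 ⊕ 2 = 3.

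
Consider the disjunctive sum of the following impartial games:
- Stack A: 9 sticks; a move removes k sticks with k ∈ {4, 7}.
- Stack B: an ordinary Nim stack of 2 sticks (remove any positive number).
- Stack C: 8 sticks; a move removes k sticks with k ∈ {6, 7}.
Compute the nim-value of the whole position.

Grundy values for stack A (subtraction set {4, 7}):
k:     0  1  2  3  4  5  6  7  8  9
g(k):  0  0  0  0  1  1  1  1  2  2
So g(9) = 2.
Stack B is a plain Nim stack of size 2, so its Grundy value is 2.
Build the Grundy sequence for stack C with g(k) = mex{g(k−s) : s ∈ {6, 7}, s ≤ k}:
g(0) = mex{} = 0
g(1) = mex{} = 0
g(2) = mex{} = 0
g(3) = mex{} = 0
g(4) = mex{} = 0
g(5) = mex{} = 0
g(6) = mex{0} = 1
g(7) = mex{0} = 1
g(8) = mex{0} = 1
So g(8) = 1.
By the Sprague-Grundy theorem, the Grundy value of a sum of independent games is the XOR of the component values.
Combined value = 2 ⊕ 2 ⊕ 1 = 1.

1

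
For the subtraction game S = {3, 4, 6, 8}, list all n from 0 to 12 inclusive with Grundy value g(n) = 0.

Compute g(0), g(1), … for moves {3, 4, 6, 8}:
k:     0  1  2  3  4  5  6  7  8  9 10 11 12
g(k):  0  0  0  1  1  1  2  2  2  3  3  0  0
The P-positions (g = 0) in 0..12 are 0, 1, 2, 11, 12.

0, 1, 2, 11, 12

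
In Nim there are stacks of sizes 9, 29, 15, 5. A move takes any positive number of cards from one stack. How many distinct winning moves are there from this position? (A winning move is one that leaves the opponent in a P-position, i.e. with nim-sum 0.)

1

Compute the nim-sum pairwise:
9 XOR 29 = 20
20 XOR 15 = 27
27 XOR 5 = 30
The overall nim-sum is X = 30. A stack of size p has a winning move iff p XOR X < p (reduce it to p XOR X).
  9: 9 XOR 30 = 23 ≥ 9 — no move.
  29: 29 XOR 30 = 3 < 29 — winning move (to 3).
  15: 15 XOR 30 = 17 ≥ 15 — no move.
  5: 5 XOR 30 = 27 ≥ 5 — no move.
That gives 1 winning move.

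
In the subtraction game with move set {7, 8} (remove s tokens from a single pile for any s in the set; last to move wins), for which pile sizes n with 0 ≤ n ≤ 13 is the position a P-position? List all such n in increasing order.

0, 1, 2, 3, 4, 5, 6

Compute g(0), g(1), … for moves {7, 8}:
k:     0  1  2  3  4  5  6  7  8  9 10 11 12 13
g(k):  0  0  0  0  0  0  0  1  1  1  1  1  1  1
The P-positions (g = 0) in 0..13 are 0, 1, 2, 3, 4, 5, 6.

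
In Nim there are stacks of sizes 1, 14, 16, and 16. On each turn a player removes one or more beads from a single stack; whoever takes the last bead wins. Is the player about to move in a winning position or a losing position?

Winning position

Nim-sum: 1 ⊕ 14 ⊕ 16 ⊕ 16 = 15.
The nim-sum is 15 ≠ 0, so this is an N-position: the player to move can win.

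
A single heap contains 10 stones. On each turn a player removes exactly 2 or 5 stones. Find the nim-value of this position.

Grundy values for subtraction set {2, 5}:
g(0) = mex{} = 0
g(1) = mex{} = 0
g(2) = mex{0} = 1
g(3) = mex{0} = 1
g(4) = mex{1} = 0
g(5) = mex{0,1} = 2
g(6) = mex{0} = 1
g(7) = mex{1,2} = 0
g(8) = mex{1} = 0
g(9) = mex{0} = 1
g(10) = mex{0,2} = 1
So g(10) = 1.

1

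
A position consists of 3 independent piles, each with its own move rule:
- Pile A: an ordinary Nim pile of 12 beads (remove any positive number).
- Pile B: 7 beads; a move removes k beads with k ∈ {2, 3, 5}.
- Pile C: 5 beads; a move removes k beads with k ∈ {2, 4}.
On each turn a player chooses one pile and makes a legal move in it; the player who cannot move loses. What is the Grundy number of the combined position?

Pile A is a plain Nim pile of size 12, so its Grundy value is 12.
For pile B, compute g(0), g(1), … with moves {2, 3, 5}:
g(0) = mex{} = 0
g(1) = mex{} = 0
g(2) = mex{0} = 1
g(3) = mex{0} = 1
g(4) = mex{0,1} = 2
g(5) = mex{0,1} = 2
g(6) = mex{0,1,2} = 3
g(7) = mex{1,2} = 0
So g(7) = 0.
Build the Grundy sequence for pile C with g(k) = mex{g(k−s) : s ∈ {2, 4}, s ≤ k}:
g(0) = mex{} = 0
g(1) = mex{} = 0
g(2) = mex{0} = 1
g(3) = mex{0} = 1
g(4) = mex{0,1} = 2
g(5) = mex{0,1} = 2
So g(5) = 2.
The value of a disjunctive sum is the nim-sum of the parts.
Combined value = 12 ⊕ 0 ⊕ 2 = 14.

14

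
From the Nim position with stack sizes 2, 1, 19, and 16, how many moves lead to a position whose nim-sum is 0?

0

Compute the nim-sum pairwise:
2 ⊕ 1 = 3
3 ⊕ 19 = 16
16 ⊕ 16 = 0
The nim-sum is already 0, so every move leaves a nonzero nim-sum — there are no winning moves.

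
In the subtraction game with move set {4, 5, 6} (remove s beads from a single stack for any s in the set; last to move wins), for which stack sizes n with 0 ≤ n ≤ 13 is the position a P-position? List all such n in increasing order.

0, 1, 2, 3, 10, 11, 12, 13

Build the Grundy sequence with g(k) = mex{g(k−s) : s ∈ {4, 5, 6}, s ≤ k}:
g(0) = mex{} = 0
g(1) = mex{} = 0
g(2) = mex{} = 0
g(3) = mex{} = 0
g(4) = mex{0} = 1
g(5) = mex{0} = 1
g(6) = mex{0} = 1
g(7) = mex{0} = 1
g(8) = mex{0,1} = 2
g(9) = mex{0,1} = 2
g(10) = mex{1} = 0
g(11) = mex{1} = 0
g(12) = mex{1,2} = 0
g(13) = mex{1,2} = 0
The P-positions (g = 0) in 0..13 are 0, 1, 2, 3, 10, 11, 12, 13.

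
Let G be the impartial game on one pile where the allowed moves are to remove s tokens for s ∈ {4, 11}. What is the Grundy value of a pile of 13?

1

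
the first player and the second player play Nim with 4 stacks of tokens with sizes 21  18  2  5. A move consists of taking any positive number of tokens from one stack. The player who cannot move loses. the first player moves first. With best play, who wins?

the second player wins

In binary:
  10101  (21)
  10010  (18)
  00010  (2)
  00101  (5)
  -----
  00000  (0)
The nim-sum is 0, so this is a P-position: the player to move is in a losing position under optimal play; the first player is about to move from it and so loses — the second player wins.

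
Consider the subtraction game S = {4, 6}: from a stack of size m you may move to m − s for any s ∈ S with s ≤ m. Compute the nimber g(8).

2

Compute g(0), g(1), … for moves {4, 6}:
g(0) = mex{} = 0
g(1) = mex{} = 0
g(2) = mex{} = 0
g(3) = mex{} = 0
g(4) = mex{0} = 1
g(5) = mex{0} = 1
g(6) = mex{0} = 1
g(7) = mex{0} = 1
g(8) = mex{0,1} = 2
So g(8) = 2.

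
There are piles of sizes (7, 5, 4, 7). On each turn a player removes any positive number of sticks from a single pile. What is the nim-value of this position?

1

Write each in binary and XOR column by column:
  111  (7)
  101  (5)
  100  (4)
  111  (7)
  ---
  001  (1)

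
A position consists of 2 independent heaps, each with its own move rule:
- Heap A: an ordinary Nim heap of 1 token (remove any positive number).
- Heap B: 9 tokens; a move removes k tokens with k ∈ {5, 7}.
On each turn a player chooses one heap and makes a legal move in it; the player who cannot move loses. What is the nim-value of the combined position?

Heap A is a plain Nim heap of size 1, so its Grundy value is 1.
For heap B, compute g(0), g(1), … with moves {5, 7}:
k:     0  1  2  3  4  5  6  7  8  9
g(k):  0  0  0  0  0  1  1  1  1  1
So g(9) = 1.
By the Sprague-Grundy theorem, the Grundy value of a sum of independent games is the XOR of the component values.
Combined value = 1 ⊕ 1 = 0.

0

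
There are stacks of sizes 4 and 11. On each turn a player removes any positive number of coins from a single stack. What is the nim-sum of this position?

15

Compute the nim-sum pairwise:
4 XOR 11 = 15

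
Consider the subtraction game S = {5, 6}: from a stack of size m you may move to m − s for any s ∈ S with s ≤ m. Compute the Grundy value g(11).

0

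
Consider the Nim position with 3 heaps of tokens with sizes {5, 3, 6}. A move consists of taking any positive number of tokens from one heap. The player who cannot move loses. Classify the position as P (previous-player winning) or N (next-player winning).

Write each in binary and XOR column by column:
  101  (5)
  011  (3)
  110  (6)
  ---
  000  (0)
The nim-sum is 0, so this is a P-position: the player to move is in a losing position under optimal play.

P-position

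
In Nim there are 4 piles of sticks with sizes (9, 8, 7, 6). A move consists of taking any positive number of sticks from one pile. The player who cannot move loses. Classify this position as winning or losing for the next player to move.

Losing position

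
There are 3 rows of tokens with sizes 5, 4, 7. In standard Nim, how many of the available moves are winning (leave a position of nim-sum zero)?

3

Compute the nim-sum pairwise:
5 XOR 4 = 1
1 XOR 7 = 6
The overall nim-sum is X = 6. A row of size p has a winning move iff p XOR X < p (reduce it to p XOR X).
  5: 5 XOR 6 = 3 < 5 — winning move (to 3).
  4: 4 XOR 6 = 2 < 4 — winning move (to 2).
  7: 7 XOR 6 = 1 < 7 — winning move (to 1).
That gives 3 winning moves.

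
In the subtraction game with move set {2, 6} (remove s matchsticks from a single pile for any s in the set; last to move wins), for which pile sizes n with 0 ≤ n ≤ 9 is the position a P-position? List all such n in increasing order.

0, 1, 4, 5, 8, 9

Compute g(0), g(1), … for moves {2, 6}:
g(0) = mex{} = 0
g(1) = mex{} = 0
g(2) = mex{0} = 1
g(3) = mex{0} = 1
g(4) = mex{1} = 0
g(5) = mex{1} = 0
g(6) = mex{0} = 1
g(7) = mex{0} = 1
g(8) = mex{1} = 0
g(9) = mex{1} = 0
The P-positions (g = 0) in 0..9 are 0, 1, 4, 5, 8, 9.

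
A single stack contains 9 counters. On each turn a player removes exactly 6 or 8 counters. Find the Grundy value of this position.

1

Build the Grundy sequence with g(k) = mex{g(k−s) : s ∈ {6, 8}, s ≤ k}:
g(0) = mex{} = 0
g(1) = mex{} = 0
g(2) = mex{} = 0
g(3) = mex{} = 0
g(4) = mex{} = 0
g(5) = mex{} = 0
g(6) = mex{0} = 1
g(7) = mex{0} = 1
g(8) = mex{0} = 1
g(9) = mex{0} = 1
So g(9) = 1.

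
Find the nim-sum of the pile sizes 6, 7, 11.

Write each in binary and XOR column by column:
  0110  (6)
  0111  (7)
  1011  (11)
  ----
  1010  (10)

10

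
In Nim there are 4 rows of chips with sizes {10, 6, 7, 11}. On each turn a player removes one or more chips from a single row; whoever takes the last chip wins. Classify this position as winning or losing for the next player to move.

Losing position

Nim-sum: 10 ^ 6 ^ 7 ^ 11 = 0.
The nim-sum is 0, so this is a P-position: the player to move is in a losing position under optimal play.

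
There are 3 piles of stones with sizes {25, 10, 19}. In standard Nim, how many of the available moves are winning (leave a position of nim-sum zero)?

0

Nim-sum: 25 XOR 10 XOR 19 = 0.
The nim-sum is already 0, so every move leaves a nonzero nim-sum — there are no winning moves.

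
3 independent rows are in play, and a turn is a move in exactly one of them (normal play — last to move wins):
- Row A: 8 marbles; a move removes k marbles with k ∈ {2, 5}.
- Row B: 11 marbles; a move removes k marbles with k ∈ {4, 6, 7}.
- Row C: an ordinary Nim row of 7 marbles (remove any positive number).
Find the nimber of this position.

For row A, compute g(0), g(1), … with moves {2, 5}:
g(0) = mex{} = 0
g(1) = mex{} = 0
g(2) = mex{0} = 1
g(3) = mex{0} = 1
g(4) = mex{1} = 0
g(5) = mex{0,1} = 2
g(6) = mex{0} = 1
g(7) = mex{1,2} = 0
g(8) = mex{1} = 0
So g(8) = 0.
Build the Grundy sequence for row B with g(k) = mex{g(k−s) : s ∈ {4, 6, 7}, s ≤ k}:
g(0) = mex{} = 0
g(1) = mex{} = 0
g(2) = mex{} = 0
g(3) = mex{} = 0
g(4) = mex{0} = 1
g(5) = mex{0} = 1
g(6) = mex{0} = 1
g(7) = mex{0} = 1
g(8) = mex{0,1} = 2
g(9) = mex{0,1} = 2
g(10) = mex{0,1} = 2
g(11) = mex{1} = 0
So g(11) = 0.
Row C is a plain Nim row of size 7, so its Grundy value is 7.
By the Sprague-Grundy theorem, the Grundy value of a sum of independent games is the XOR of the component values.
Combined value = 0 XOR 0 XOR 7 = 7.

7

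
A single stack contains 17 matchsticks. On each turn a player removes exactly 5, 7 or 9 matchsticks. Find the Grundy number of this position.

0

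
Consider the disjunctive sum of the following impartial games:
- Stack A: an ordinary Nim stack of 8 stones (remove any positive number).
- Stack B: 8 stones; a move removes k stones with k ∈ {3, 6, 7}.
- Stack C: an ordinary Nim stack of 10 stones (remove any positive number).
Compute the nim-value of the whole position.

Stack A is a plain Nim stack of size 8, so its Grundy value is 8.
For stack B, compute g(0), g(1), … with moves {3, 6, 7}:
k:     0  1  2  3  4  5  6  7  8
g(k):  0  0  0  1  1  1  2  2  2
So g(8) = 2.
Stack C is a plain Nim stack of size 10, so its Grundy value is 10.
By the Sprague-Grundy theorem, the Grundy value of a sum of independent games is the XOR of the component values.
Combined value = 8 XOR 2 XOR 10 = 0.

0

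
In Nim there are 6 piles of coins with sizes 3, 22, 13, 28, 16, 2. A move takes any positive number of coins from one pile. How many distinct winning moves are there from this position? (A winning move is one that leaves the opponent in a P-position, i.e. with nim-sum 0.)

3

Compute the nim-sum pairwise:
3 XOR 22 = 21
21 XOR 13 = 24
24 XOR 28 = 4
4 XOR 16 = 20
20 XOR 2 = 22
The overall nim-sum is X = 22. A pile of size p has a winning move iff p XOR X < p (reduce it to p XOR X).
  3: 3 XOR 22 = 21 ≥ 3 — no move.
  22: 22 XOR 22 = 0 < 22 — winning move (to 0).
  13: 13 XOR 22 = 27 ≥ 13 — no move.
  28: 28 XOR 22 = 10 < 28 — winning move (to 10).
  16: 16 XOR 22 = 6 < 16 — winning move (to 6).
  2: 2 XOR 22 = 20 ≥ 2 — no move.
That gives 3 winning moves.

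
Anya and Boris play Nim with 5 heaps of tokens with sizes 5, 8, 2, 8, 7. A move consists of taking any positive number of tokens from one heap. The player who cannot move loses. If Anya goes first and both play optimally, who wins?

Boris wins

In binary:
  0101  (5)
  1000  (8)
  0010  (2)
  1000  (8)
  0111  (7)
  ----
  0000  (0)
The nim-sum is 0, so this is a P-position: the player to move is in a losing position under optimal play; Anya is about to move from it and so loses — Boris wins.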